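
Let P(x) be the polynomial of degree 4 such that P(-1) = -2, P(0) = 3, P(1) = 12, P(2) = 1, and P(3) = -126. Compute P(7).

Using the Lagrange interpolation formula with nodes -1, 0, 1, 2, 3:
  L_0(x) = x(x - 1)(x - 2)(x - 3) / 24
  L_1(x) = (x + 1)(x - 1)(x - 2)(x - 3) / -6
  L_2(x) = (x + 1)x(x - 2)(x - 3) / 4
  L_3(x) = (x + 1)x(x - 1)(x - 3) / -6
  L_4(x) = (x + 1)x(x - 1)(x - 2) / 24
Then P(x) = -2·L_0(x) + 3·L_1(x) + 12·L_2(x) + 1·L_3(x) - 126·L_4(x).
Expanding and collecting terms gives P(x) = -3x⁴ + 2x³ + 5x² + 5x + 3.
Evaluating at x = 7: P(7) = -6234.

-6234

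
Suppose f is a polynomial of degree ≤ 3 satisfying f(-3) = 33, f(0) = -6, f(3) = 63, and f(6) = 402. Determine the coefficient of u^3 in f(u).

Write f(u) = au^3 + bu^2 + cu + d. Substituting each data point gives a linear system:
  -27a + 9b - 3c + d = 33
  d = -6
  27a + 9b + 3c + d = 63
  216a + 36b + 6c + d = 402
Solving the system yields a = 1, b = 6, c = -4, d = -6.
So f(u) = u³ + 6u² - 4u - 6.
The leading coefficient is 1.

1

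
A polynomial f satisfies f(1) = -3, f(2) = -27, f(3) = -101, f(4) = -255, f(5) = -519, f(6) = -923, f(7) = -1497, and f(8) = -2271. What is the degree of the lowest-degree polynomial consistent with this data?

Forward differences of the values at s = 1, 2, 3, 4, 5, 6, 7, 8:
  f  : -3  -27  -101  -255  -519  -923  -1497  -2271
  Δ  : -24  -74  -154  -264  -404  -574  -774
  Δ^2: -50  -80  -110  -140  -170  -200
  Δ^3: -30  -30  -30  -30  -30
  Δ^4: 0  0  0  0
  Δ^5: 0  0  0
  Δ^6: 0  0
  Δ^7: 0
The third differences are constant (-30) and nonzero, while all higher differences vanish, so the minimal degree is 3.

3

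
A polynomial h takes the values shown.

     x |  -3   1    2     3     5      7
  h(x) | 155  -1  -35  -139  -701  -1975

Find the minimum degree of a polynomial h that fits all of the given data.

Divided differences on the nodes -3, 1, 2, 3, 5, 7:
  order 0: 155  -1  -35  -139  -701  -1975
  order 1: -39  -34  -104  -281  -637
  order 2: 1  -35  -59  -89
  order 3: -6  -6  -6
  order 4: 0  0
  order 5: 0
The order-3 divided differences are all -6 (nonzero) and every higher order vanishes, so the data lies on a polynomial of degree exactly 3.

3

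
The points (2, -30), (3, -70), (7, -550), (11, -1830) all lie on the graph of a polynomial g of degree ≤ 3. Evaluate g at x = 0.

Write g(x) = ax^3 + bx^2 + cx + d. Substituting each data point gives a linear system:
  8a + 4b + 2c + d = -30
  27a + 9b + 3c + d = -70
  343a + 49b + 7c + d = -550
  1331a + 121b + 11c + d = -1830
Solving the system yields a = -1, b = -4, c = -1, d = -4.
So g(x) = -x³ - 4x² - x - 4.
Then g(0) = -4.

-4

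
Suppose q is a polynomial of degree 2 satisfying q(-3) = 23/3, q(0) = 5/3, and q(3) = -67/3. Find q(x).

Write q(x) = ax^2 + bx + c. Substituting each data point gives a linear system:
  9a - 3b + c = 23/3
  c = 5/3
  9a + 3b + c = -67/3
Solving the system yields a = -1, b = -5, c = 5/3.
So q(x) = -x^2 - 5x + 5/3.
Check: q(0) = 5/3. ✓

q(x) = -x^2 - 5x + 5/3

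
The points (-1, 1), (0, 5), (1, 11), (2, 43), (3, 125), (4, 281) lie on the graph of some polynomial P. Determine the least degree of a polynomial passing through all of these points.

Forward differences of the values at x = -1, 0, 1, 2, 3, 4:
  P  : 1  5  11  43  125  281
  Δ  : 4  6  32  82  156
  Δ^2: 2  26  50  74
  Δ^3: 24  24  24
  Δ^4: 0  0
  Δ^5: 0
The third differences are constant (24) and nonzero, while all higher differences vanish, so the minimal degree is 3.

3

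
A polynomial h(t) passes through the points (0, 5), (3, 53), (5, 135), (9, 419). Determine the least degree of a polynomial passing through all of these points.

2

Divided differences on the nodes 0, 3, 5, 9:
  order 0: 5  53  135  419
  order 1: 16  41  71
  order 2: 5  5
  order 3: 0
The order-2 divided differences are all 5 (nonzero) and every higher order vanishes, so the data lies on a polynomial of degree exactly 2.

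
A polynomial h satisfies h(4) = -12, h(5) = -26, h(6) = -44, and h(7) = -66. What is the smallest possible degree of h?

2

Forward differences of the values at s = 4, 5, 6, 7:
  h  : -12  -26  -44  -66
  Δ  : -14  -18  -22
  Δ^2: -4  -4
  Δ^3: 0
The second differences are constant (-4) and nonzero, while all higher differences vanish, so the minimal degree is 2.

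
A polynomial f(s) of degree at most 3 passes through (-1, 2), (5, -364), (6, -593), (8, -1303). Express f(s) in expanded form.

f(s) = -2s^3 - 4s^2 - 3s + 1

Write f(s) = as^3 + bs^2 + cs + d. Substituting each data point gives a linear system:
  -a + b - c + d = 2
  125a + 25b + 5c + d = -364
  216a + 36b + 6c + d = -593
  512a + 64b + 8c + d = -1303
Solving the system yields a = -2, b = -4, c = -3, d = 1.
So f(s) = -2s^3 - 4s^2 - 3s + 1.
Check: f(6) = -593. ✓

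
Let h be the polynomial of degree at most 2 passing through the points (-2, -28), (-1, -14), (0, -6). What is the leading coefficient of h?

Write h(s) = as^2 + bs + c. Substituting each data point gives a linear system:
  4a - 2b + c = -28
  a - b + c = -14
  c = -6
Solving the system yields a = -3, b = 5, c = -6.
So h(s) = -3s² + 5s - 6.
The leading coefficient is -3.

-3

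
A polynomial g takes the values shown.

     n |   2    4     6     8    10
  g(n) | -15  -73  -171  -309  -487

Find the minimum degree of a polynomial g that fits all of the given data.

Forward differences of the values at n = 2, 4, 6, 8, 10:
  g  : -15  -73  -171  -309  -487
  Δ  : -58  -98  -138  -178
  Δ^2: -40  -40  -40
  Δ^3: 0  0
  Δ^4: 0
The second differences are constant (-40) and nonzero, while all higher differences vanish, so the minimal degree is 2.

2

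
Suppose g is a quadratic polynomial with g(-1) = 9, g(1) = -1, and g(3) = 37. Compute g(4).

74

Using the Lagrange interpolation formula with nodes -1, 1, 3:
  L_0(u) = (u - 1)(u - 3) / 8
  L_1(u) = (u + 1)(u - 3) / -4
  L_2(u) = (u + 1)(u - 1) / 8
Then g(u) = 9·L_0(u) - 1·L_1(u) + 37·L_2(u).
Expanding and collecting terms gives g(u) = 6u² - 5u - 2.
Evaluating at u = 4: g(4) = 74.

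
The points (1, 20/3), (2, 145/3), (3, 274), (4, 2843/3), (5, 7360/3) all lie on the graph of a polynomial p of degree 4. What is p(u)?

Write p(u) = au^4 + bu^3 + cu^2 + du + e. Substituting each data point gives a linear system:
  a + b + c + d + e = 20/3
  16a + 8b + 4c + 2d + e = 145/3
  81a + 27b + 9c + 3d + e = 274
  256a + 64b + 16c + 4d + e = 2843/3
  625a + 125b + 25c + 5d + e = 7360/3
Solving the system yields a = 5, b = -6, c = 3, d = -1/3, e = 5.
So p(u) = 5u⁴ - 6u³ + 3u² - (1/3)u + 5.
Check: p(5) = 7360/3. ✓

p(u) = 5u^4 - 6u^3 + 3u^2 - (1/3)u + 5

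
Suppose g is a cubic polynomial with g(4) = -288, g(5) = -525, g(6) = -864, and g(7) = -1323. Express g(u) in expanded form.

g(u) = -3u^3 - 6u^2

Write g(u) = au^3 + bu^2 + cu + d. Substituting each data point gives a linear system:
  64a + 16b + 4c + d = -288
  125a + 25b + 5c + d = -525
  216a + 36b + 6c + d = -864
  343a + 49b + 7c + d = -1323
Solving the system yields a = -3, b = -6, c = 0, d = 0.
So g(u) = -3u³ - 6u².
Check: g(6) = -864. ✓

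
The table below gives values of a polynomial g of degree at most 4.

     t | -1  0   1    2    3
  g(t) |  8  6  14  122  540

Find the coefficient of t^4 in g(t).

Write g(t) = at^4 + bt^3 + ct^2 + dt + e. Substituting each data point gives a linear system:
  a - b + c - d + e = 8
  e = 6
  a + b + c + d + e = 14
  16a + 8b + 4c + 2d + e = 122
  81a + 27b + 9c + 3d + e = 540
Solving the system yields a = 5, b = 5, c = 0, d = -2, e = 6.
So g(t) = 5t^4 + 5t^3 - 2t + 6.
The leading coefficient is 5.

5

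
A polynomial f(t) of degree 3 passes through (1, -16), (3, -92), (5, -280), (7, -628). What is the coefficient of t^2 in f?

-5

Write f(t) = at^3 + bt^2 + ct + d. Substituting each data point gives a linear system:
  a + b + c + d = -16
  27a + 9b + 3c + d = -92
  125a + 25b + 5c + d = -280
  343a + 49b + 7c + d = -628
Solving the system yields a = -1, b = -5, c = -5, d = -5.
So f(t) = -t³ - 5t² - 5t - 5.
The coefficient of t^2 is -5.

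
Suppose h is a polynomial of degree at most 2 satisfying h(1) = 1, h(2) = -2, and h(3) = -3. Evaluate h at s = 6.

Write h(s) = as^2 + bs + c. Substituting each data point gives a linear system:
  a + b + c = 1
  4a + 2b + c = -2
  9a + 3b + c = -3
Solving the system yields a = 1, b = -6, c = 6.
So h(s) = s² - 6s + 6.
Then h(6) = 6.

6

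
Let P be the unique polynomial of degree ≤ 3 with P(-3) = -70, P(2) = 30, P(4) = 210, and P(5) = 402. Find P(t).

Using the Lagrange interpolation formula with nodes -3, 2, 4, 5:
  L_0(t) = (t - 2)(t - 4)(t - 5) / -280
  L_1(t) = (t + 3)(t - 4)(t - 5) / 30
  L_2(t) = (t + 3)(t - 2)(t - 5) / -14
  L_3(t) = (t + 3)(t - 2)(t - 4) / 24
Then P(t) = -70·L_0(t) + 30·L_1(t) + 210·L_2(t) + 402·L_3(t).
Expanding and collecting terms gives P(t) = 3t³ + t² + 2.
Check: P(-3) = -70. ✓

P(t) = 3t^3 + t^2 + 2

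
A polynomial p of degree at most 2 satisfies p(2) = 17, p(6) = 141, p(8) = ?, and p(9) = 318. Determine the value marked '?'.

The 3 known points determine the degree-2 polynomial uniquely.
Write p(s) = as^2 + bs + c. Substituting each data point gives a linear system:
  4a + 2b + c = 17
  36a + 6b + c = 141
  81a + 9b + c = 318
Solving the system yields a = 4, b = -1, c = 3.
So p(s) = 4s² - s + 3.
Then p(8) = 251.

251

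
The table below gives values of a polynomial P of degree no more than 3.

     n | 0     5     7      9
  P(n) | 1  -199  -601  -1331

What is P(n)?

P(n) = -2n^3 + n^2 + 5n + 1

Using the Lagrange interpolation formula with nodes 0, 5, 7, 9:
  L_0(n) = (n - 5)(n - 7)(n - 9) / -315
  L_1(n) = n(n - 7)(n - 9) / 40
  L_2(n) = n(n - 5)(n - 9) / -28
  L_3(n) = n(n - 5)(n - 7) / 72
Then P(n) = 1·L_0(n) - 199·L_1(n) - 601·L_2(n) - 1331·L_3(n).
Expanding and collecting terms gives P(n) = -2n³ + n² + 5n + 1.
Check: P(9) = -1331. ✓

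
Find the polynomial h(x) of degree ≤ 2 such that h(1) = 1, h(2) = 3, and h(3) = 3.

h(x) = -x^2 + 5x - 3

Write h(x) = ax^2 + bx + c. Substituting each data point gives a linear system:
  a + b + c = 1
  4a + 2b + c = 3
  9a + 3b + c = 3
Solving the system yields a = -1, b = 5, c = -3.
So h(x) = -x^2 + 5x - 3.
Check: h(2) = 3. ✓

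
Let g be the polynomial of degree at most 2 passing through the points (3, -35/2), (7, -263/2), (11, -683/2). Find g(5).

Write g(x) = ax^2 + bx + c. Substituting each data point gives a linear system:
  9a + 3b + c = -35/2
  49a + 7b + c = -263/2
  121a + 11b + c = -683/2
Solving the system yields a = -3, b = 3/2, c = 5.
So g(x) = -3x² + (3/2)x + 5.
Then g(5) = -125/2.

-125/2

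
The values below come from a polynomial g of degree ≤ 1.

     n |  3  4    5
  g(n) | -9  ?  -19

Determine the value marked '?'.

-14

The 2 known points determine the degree-1 polynomial uniquely.
Write g(n) = an + b. Substituting each data point gives a linear system:
  3a + b = -9
  5a + b = -19
Solving the system yields a = -5, b = 6.
So g(n) = -5n + 6.
Then g(4) = -14.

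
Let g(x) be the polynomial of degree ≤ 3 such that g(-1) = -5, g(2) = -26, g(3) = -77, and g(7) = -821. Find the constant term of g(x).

Write g(x) = ax^3 + bx^2 + cx + d. Substituting each data point gives a linear system:
  -a + b - c + d = -5
  8a + 4b + 2c + d = -26
  27a + 9b + 3c + d = -77
  343a + 49b + 7c + d = -821
Solving the system yields a = -2, b = -3, c = 2, d = -2.
So g(x) = -2x³ - 3x² + 2x - 2.
The constant term is -2.

-2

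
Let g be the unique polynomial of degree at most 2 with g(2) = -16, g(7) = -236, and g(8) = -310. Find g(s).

g(s) = -5s^2 + s + 2

Write g(s) = as^2 + bs + c. Substituting each data point gives a linear system:
  4a + 2b + c = -16
  49a + 7b + c = -236
  64a + 8b + c = -310
Solving the system yields a = -5, b = 1, c = 2.
So g(s) = -5s² + s + 2.
Check: g(7) = -236. ✓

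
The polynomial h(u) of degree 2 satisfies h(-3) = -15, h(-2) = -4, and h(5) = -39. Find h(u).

Write h(u) = au^2 + bu + c. Substituting each data point gives a linear system:
  9a - 3b + c = -15
  4a - 2b + c = -4
  25a + 5b + c = -39
Solving the system yields a = -2, b = 1, c = 6.
So h(u) = -2u^2 + u + 6.
Check: h(5) = -39. ✓

h(u) = -2u^2 + u + 6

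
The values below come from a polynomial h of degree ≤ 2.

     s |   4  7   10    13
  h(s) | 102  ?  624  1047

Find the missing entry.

309

On equispaced nodes a degree-2 polynomial has vanishing third forward difference, so
  - h(4) + 3·h(7) - 3·h(10) + h(13) = 0.
Substituting the known values and solving for h(7):
  3·h(7) = 927
  h(7) = 309.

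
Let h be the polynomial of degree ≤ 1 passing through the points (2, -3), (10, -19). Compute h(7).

Using the Lagrange interpolation formula with nodes 2, 10:
  L_0(u) = (u - 10) / -8
  L_1(u) = (u - 2) / 8
Then h(u) = -3·L_0(u) - 19·L_1(u).
Expanding and collecting terms gives h(u) = -2u + 1.
Evaluating at u = 7: h(7) = -13.

-13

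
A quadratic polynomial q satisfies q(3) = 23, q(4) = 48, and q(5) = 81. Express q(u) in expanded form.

Write q(u) = au^2 + bu + c. Substituting each data point gives a linear system:
  9a + 3b + c = 23
  16a + 4b + c = 48
  25a + 5b + c = 81
Solving the system yields a = 4, b = -3, c = -4.
So q(u) = 4u^2 - 3u - 4.
Check: q(5) = 81. ✓

q(u) = 4u^2 - 3u - 4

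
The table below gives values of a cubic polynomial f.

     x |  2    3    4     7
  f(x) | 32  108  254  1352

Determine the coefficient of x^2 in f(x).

Write f(x) = ax^3 + bx^2 + cx + d. Substituting each data point gives a linear system:
  8a + 4b + 2c + d = 32
  27a + 9b + 3c + d = 108
  64a + 16b + 4c + d = 254
  343a + 49b + 7c + d = 1352
Solving the system yields a = 4, b = -1, c = 5, d = -6.
So f(x) = 4x³ - x² + 5x - 6.
The coefficient of x^2 is -1.

-1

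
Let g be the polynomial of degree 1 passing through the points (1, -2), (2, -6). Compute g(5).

-18

Using the Lagrange interpolation formula with nodes 1, 2:
  L_0(s) = (s - 2) / -1
  L_1(s) = (s - 1) / 1
Then g(s) = -2·L_0(s) - 6·L_1(s).
Expanding and collecting terms gives g(s) = -4s + 2.
Evaluating at s = 5: g(5) = -18.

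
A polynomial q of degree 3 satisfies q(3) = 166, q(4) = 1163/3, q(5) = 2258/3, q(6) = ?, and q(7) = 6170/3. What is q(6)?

On equispaced nodes a degree-3 polynomial has vanishing fourth forward difference, so
  q(3) - 4·q(4) + 6·q(5) - 4·q(6) + q(7) = 0.
Substituting the known values and solving for q(6):
  -4·q(6) = -5188
  q(6) = 1297.

1297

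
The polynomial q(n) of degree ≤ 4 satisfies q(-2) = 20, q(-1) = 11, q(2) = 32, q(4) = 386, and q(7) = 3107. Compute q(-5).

431

Write q(n) = an^4 + bn^3 + cn^2 + dn + e. Substituting each data point gives a linear system:
  16a - 8b + 4c - 2d + e = 20
  a - b + c - d + e = 11
  16a + 8b + 4c + 2d + e = 32
  256a + 64b + 16c + 4d + e = 386
  2401a + 343b + 49c + 7d + e = 3107
Solving the system yields a = 1, b = 2, c = 1, d = -5, e = 6.
So q(n) = n^4 + 2n^3 + n^2 - 5n + 6.
Then q(-5) = 431.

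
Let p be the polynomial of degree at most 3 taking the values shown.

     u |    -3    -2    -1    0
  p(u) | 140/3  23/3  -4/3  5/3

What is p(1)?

-4/3

Using the Lagrange interpolation formula with nodes -3, -2, -1, 0:
  L_0(u) = (u + 2)(u + 1)u / -6
  L_1(u) = (u + 3)(u + 1)u / 2
  L_2(u) = (u + 3)(u + 2)u / -2
  L_3(u) = (u + 3)(u + 2)(u + 1) / 6
Then p(u) = 140/3·L_0(u) + 23/3·L_1(u) - 4/3·L_2(u) + 5/3·L_3(u).
Expanding and collecting terms gives p(u) = -3u^3 - 3u^2 + 3u + 5/3.
Evaluating at u = 1: p(1) = -4/3.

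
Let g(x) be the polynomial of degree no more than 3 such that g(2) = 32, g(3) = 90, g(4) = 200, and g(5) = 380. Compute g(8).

Forward differences of the values at x = 2, 3, 4, 5:
  g  : 32  90  200  380
  Δ  : 58  110  180
  Δ^2: 52  70
  Δ^3: 18
The third differences are constant, confirming degree 3.
Interpolating (Newton forward form) and evaluating at x = 8 gives g(8) = 1520.

1520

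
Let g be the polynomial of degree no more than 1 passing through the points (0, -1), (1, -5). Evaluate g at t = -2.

Write g(t) = at + b. Substituting each data point gives a linear system:
  b = -1
  a + b = -5
Solving the system yields a = -4, b = -1.
So g(t) = -4t - 1.
Then g(-2) = 7.

7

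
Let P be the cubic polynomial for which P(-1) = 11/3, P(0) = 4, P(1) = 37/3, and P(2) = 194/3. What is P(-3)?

-117

Using the Lagrange interpolation formula with nodes -1, 0, 1, 2:
  L_0(x) = x(x - 1)(x - 2) / -6
  L_1(x) = (x + 1)(x - 1)(x - 2) / 2
  L_2(x) = (x + 1)x(x - 2) / -2
  L_3(x) = (x + 1)x(x - 1) / 6
Then P(x) = 11/3·L_0(x) + 4·L_1(x) + 37/3·L_2(x) + 194/3·L_3(x).
Expanding and collecting terms gives P(x) = 6x^3 + 4x^2 - (5/3)x + 4.
Evaluating at x = -3: P(-3) = -117.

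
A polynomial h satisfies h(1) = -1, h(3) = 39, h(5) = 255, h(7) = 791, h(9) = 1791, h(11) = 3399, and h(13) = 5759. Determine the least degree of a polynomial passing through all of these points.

Forward differences of the values at x = 1, 3, 5, 7, 9, 11, 13:
  h  : -1  39  255  791  1791  3399  5759
  Δ  : 40  216  536  1000  1608  2360
  Δ^2: 176  320  464  608  752
  Δ^3: 144  144  144  144
  Δ^4: 0  0  0
  Δ^5: 0  0
  Δ^6: 0
The third differences are constant (144) and nonzero, while all higher differences vanish, so the minimal degree is 3.

3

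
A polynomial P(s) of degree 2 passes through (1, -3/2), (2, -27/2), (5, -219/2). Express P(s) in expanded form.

P(s) = -5s^2 + 3s + 1/2

Write P(s) = as^2 + bs + c. Substituting each data point gives a linear system:
  a + b + c = -3/2
  4a + 2b + c = -27/2
  25a + 5b + c = -219/2
Solving the system yields a = -5, b = 3, c = 1/2.
So P(s) = -5s^2 + 3s + 1/2.
Check: P(1) = -3/2. ✓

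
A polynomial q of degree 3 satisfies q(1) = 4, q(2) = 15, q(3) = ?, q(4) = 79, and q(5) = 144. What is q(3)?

38

On equispaced nodes a degree-3 polynomial has vanishing fourth forward difference, so
  q(1) - 4·q(2) + 6·q(3) - 4·q(4) + q(5) = 0.
Substituting the known values and solving for q(3):
  6·q(3) = 228
  q(3) = 38.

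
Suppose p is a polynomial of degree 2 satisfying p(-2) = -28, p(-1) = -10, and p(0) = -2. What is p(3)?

-38

Using the Lagrange interpolation formula with nodes -2, -1, 0:
  L_0(t) = (t + 1)t / 2
  L_1(t) = (t + 2)t / -1
  L_2(t) = (t + 2)(t + 1) / 2
Then p(t) = -28·L_0(t) - 10·L_1(t) - 2·L_2(t).
Expanding and collecting terms gives p(t) = -5t^2 + 3t - 2.
Evaluating at t = 3: p(3) = -38.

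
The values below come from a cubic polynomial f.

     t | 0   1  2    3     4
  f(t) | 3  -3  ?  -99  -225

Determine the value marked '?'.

-31

On equispaced nodes a degree-3 polynomial has vanishing fourth forward difference, so
  f(0) - 4·f(1) + 6·f(2) - 4·f(3) + f(4) = 0.
Substituting the known values and solving for f(2):
  6·f(2) = -186
  f(2) = -31.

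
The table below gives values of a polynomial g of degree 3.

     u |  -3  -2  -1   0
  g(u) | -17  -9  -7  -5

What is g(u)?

Write g(u) = au^3 + bu^2 + cu + d. Substituting each data point gives a linear system:
  -27a + 9b - 3c + d = -17
  -8a + 4b - 2c + d = -9
  -a + b - c + d = -7
  d = -5
Solving the system yields a = 1, b = 3, c = 4, d = -5.
So g(u) = u^3 + 3u^2 + 4u - 5.
Check: g(-2) = -9. ✓

g(u) = u^3 + 3u^2 + 4u - 5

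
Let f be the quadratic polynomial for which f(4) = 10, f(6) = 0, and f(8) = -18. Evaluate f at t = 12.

Write f(t) = at^2 + bt + c. Substituting each data point gives a linear system:
  16a + 4b + c = 10
  36a + 6b + c = 0
  64a + 8b + c = -18
Solving the system yields a = -1, b = 5, c = 6.
So f(t) = -t^2 + 5t + 6.
Then f(12) = -78.

-78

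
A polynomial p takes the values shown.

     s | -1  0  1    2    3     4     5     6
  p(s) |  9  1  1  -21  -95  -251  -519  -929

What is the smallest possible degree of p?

3

Forward differences of the values at s = -1, 0, 1, 2, 3, 4, 5, 6:
  p  : 9  1  1  -21  -95  -251  -519  -929
  Δ  : -8  0  -22  -74  -156  -268  -410
  Δ^2: 8  -22  -52  -82  -112  -142
  Δ^3: -30  -30  -30  -30  -30
  Δ^4: 0  0  0  0
  Δ^5: 0  0  0
  Δ^6: 0  0
  Δ^7: 0
The third differences are constant (-30) and nonzero, while all higher differences vanish, so the minimal degree is 3.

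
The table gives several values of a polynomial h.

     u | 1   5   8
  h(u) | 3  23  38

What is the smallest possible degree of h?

Divided differences on the nodes 1, 5, 8:
  order 0: 3  23  38
  order 1: 5  5
  order 2: 0
The order-1 divided differences are all 5 (nonzero) and every higher order vanishes, so the data lies on a polynomial of degree exactly 1.

1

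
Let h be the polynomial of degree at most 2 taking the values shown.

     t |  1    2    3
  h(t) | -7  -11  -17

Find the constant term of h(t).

-5

Write h(t) = at^2 + bt + c. Substituting each data point gives a linear system:
  a + b + c = -7
  4a + 2b + c = -11
  9a + 3b + c = -17
Solving the system yields a = -1, b = -1, c = -5.
So h(t) = -t^2 - t - 5.
The constant term is -5.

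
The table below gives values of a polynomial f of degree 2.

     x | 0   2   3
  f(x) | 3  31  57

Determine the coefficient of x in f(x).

6

Write f(x) = ax^2 + bx + c. Substituting each data point gives a linear system:
  c = 3
  4a + 2b + c = 31
  9a + 3b + c = 57
Solving the system yields a = 4, b = 6, c = 3.
So f(x) = 4x^2 + 6x + 3.
The coefficient of x is 6.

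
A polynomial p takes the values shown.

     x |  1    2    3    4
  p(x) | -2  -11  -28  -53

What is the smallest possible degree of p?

Forward differences of the values at x = 1, 2, 3, 4:
  p  : -2  -11  -28  -53
  Δ  : -9  -17  -25
  Δ^2: -8  -8
  Δ^3: 0
The second differences are constant (-8) and nonzero, while all higher differences vanish, so the minimal degree is 2.

2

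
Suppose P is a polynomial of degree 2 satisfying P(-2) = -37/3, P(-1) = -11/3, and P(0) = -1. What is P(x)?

P(x) = -3x^2 - (1/3)x - 1

Write P(x) = ax^2 + bx + c. Substituting each data point gives a linear system:
  4a - 2b + c = -37/3
  a - b + c = -11/3
  c = -1
Solving the system yields a = -3, b = -1/3, c = -1.
So P(x) = -3x² - (1/3)x - 1.
Check: P(-2) = -37/3. ✓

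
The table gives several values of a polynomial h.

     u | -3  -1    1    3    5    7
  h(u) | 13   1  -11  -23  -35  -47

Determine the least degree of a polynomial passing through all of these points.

Forward differences of the values at u = -3, -1, 1, 3, 5, 7:
  h  : 13  1  -11  -23  -35  -47
  Δ  : -12  -12  -12  -12  -12
  Δ^2: 0  0  0  0
  Δ^3: 0  0  0
  Δ^4: 0  0
  Δ^5: 0
The first differences are constant (-12) and nonzero, while all higher differences vanish, so the minimal degree is 1.

1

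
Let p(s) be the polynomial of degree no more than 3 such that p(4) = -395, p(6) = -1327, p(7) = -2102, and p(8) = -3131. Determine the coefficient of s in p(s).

0

Write p(s) = as^3 + bs^2 + cs + d. Substituting each data point gives a linear system:
  64a + 16b + 4c + d = -395
  216a + 36b + 6c + d = -1327
  343a + 49b + 7c + d = -2102
  512a + 64b + 8c + d = -3131
Solving the system yields a = -6, b = -1, c = 0, d = 5.
So p(s) = -6s³ - s² + 5.
The coefficient of s is 0.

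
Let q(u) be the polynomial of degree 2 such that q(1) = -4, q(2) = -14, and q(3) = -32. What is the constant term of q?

-2

Write q(u) = au^2 + bu + c. Substituting each data point gives a linear system:
  a + b + c = -4
  4a + 2b + c = -14
  9a + 3b + c = -32
Solving the system yields a = -4, b = 2, c = -2.
So q(u) = -4u^2 + 2u - 2.
The constant term is -2.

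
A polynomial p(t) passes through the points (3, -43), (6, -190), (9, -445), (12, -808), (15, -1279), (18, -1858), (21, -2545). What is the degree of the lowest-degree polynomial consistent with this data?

Forward differences of the values at t = 3, 6, 9, 12, 15, 18, 21:
  p  : -43  -190  -445  -808  -1279  -1858  -2545
  Δ  : -147  -255  -363  -471  -579  -687
  Δ^2: -108  -108  -108  -108  -108
  Δ^3: 0  0  0  0
  Δ^4: 0  0  0
  Δ^5: 0  0
  Δ^6: 0
The second differences are constant (-108) and nonzero, while all higher differences vanish, so the minimal degree is 2.

2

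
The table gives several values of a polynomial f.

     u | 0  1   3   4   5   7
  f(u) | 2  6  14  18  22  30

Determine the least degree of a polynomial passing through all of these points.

Divided differences on the nodes 0, 1, 3, 4, 5, 7:
  order 0: 2  6  14  18  22  30
  order 1: 4  4  4  4  4
  order 2: 0  0  0  0
  order 3: 0  0  0
  order 4: 0  0
  order 5: 0
The order-1 divided differences are all 4 (nonzero) and every higher order vanishes, so the data lies on a polynomial of degree exactly 1.

1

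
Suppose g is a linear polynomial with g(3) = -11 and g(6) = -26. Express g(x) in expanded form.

g(x) = -5x + 4

Using the Lagrange interpolation formula with nodes 3, 6:
  L_0(x) = (x - 6) / -3
  L_1(x) = (x - 3) / 3
Then g(x) = -11·L_0(x) - 26·L_1(x).
Expanding and collecting terms gives g(x) = -5x + 4.
Check: g(6) = -26. ✓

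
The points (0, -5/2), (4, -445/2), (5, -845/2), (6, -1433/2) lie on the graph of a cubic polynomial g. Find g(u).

Write g(u) = au^3 + bu^2 + cu + d. Substituting each data point gives a linear system:
  d = -5/2
  64a + 16b + 4c + d = -445/2
  125a + 25b + 5c + d = -845/2
  216a + 36b + 6c + d = -1433/2
Solving the system yields a = -3, b = -2, c = 1, d = -5/2.
So g(u) = -3u^3 - 2u^2 + u - 5/2.
Check: g(0) = -5/2. ✓

g(u) = -3u^3 - 2u^2 + u - 5/2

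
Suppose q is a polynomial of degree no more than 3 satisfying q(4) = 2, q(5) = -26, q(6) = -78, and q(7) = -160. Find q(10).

Using the Lagrange interpolation formula with nodes 4, 5, 6, 7:
  L_0(u) = (u - 5)(u - 6)(u - 7) / -6
  L_1(u) = (u - 4)(u - 6)(u - 7) / 2
  L_2(u) = (u - 4)(u - 5)(u - 7) / -2
  L_3(u) = (u - 4)(u - 5)(u - 6) / 6
Then q(u) = 2·L_0(u) - 26·L_1(u) - 78·L_2(u) - 160·L_3(u).
Expanding and collecting terms gives q(u) = -u^3 + 3u^2 + 6u - 6.
Evaluating at u = 10: q(10) = -646.

-646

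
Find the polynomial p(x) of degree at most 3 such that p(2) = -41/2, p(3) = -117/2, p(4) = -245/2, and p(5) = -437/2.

p(x) = -x^3 - 4x^2 + x + 3/2

Write p(x) = ax^3 + bx^2 + cx + d. Substituting each data point gives a linear system:
  8a + 4b + 2c + d = -41/2
  27a + 9b + 3c + d = -117/2
  64a + 16b + 4c + d = -245/2
  125a + 25b + 5c + d = -437/2
Solving the system yields a = -1, b = -4, c = 1, d = 3/2.
So p(x) = -x^3 - 4x^2 + x + 3/2.
Check: p(5) = -437/2. ✓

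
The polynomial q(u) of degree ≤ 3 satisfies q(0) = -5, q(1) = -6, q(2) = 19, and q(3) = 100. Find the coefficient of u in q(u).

Write q(u) = au^3 + bu^2 + cu + d. Substituting each data point gives a linear system:
  d = -5
  a + b + c + d = -6
  8a + 4b + 2c + d = 19
  27a + 9b + 3c + d = 100
Solving the system yields a = 5, b = -2, c = -4, d = -5.
So q(u) = 5u³ - 2u² - 4u - 5.
The coefficient of u is -4.

-4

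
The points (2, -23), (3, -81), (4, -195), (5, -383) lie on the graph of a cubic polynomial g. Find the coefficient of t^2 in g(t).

Write g(t) = at^3 + bt^2 + ct + d. Substituting each data point gives a linear system:
  8a + 4b + 2c + d = -23
  27a + 9b + 3c + d = -81
  64a + 16b + 4c + d = -195
  125a + 25b + 5c + d = -383
Solving the system yields a = -3, b = -1, c = 4, d = -3.
So g(t) = -3t³ - t² + 4t - 3.
The coefficient of t^2 is -1.

-1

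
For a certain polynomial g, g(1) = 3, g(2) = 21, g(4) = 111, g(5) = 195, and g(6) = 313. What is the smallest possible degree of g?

3

Divided differences on the nodes 1, 2, 4, 5, 6:
  order 0: 3  21  111  195  313
  order 1: 18  45  84  118
  order 2: 9  13  17
  order 3: 1  1
  order 4: 0
The order-3 divided differences are all 1 (nonzero) and every higher order vanishes, so the data lies on a polynomial of degree exactly 3.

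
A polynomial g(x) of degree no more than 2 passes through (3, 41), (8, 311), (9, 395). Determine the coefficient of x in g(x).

Write g(x) = ax^2 + bx + c. Substituting each data point gives a linear system:
  9a + 3b + c = 41
  64a + 8b + c = 311
  81a + 9b + c = 395
Solving the system yields a = 5, b = -1, c = -1.
So g(x) = 5x^2 - x - 1.
The coefficient of x is -1.

-1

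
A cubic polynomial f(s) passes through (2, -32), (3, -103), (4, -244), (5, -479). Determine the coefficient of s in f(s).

Write f(s) = as^3 + bs^2 + cs + d. Substituting each data point gives a linear system:
  8a + 4b + 2c + d = -32
  27a + 9b + 3c + d = -103
  64a + 16b + 4c + d = -244
  125a + 25b + 5c + d = -479
Solving the system yields a = -4, b = 1, c = 0, d = -4.
So f(s) = -4s³ + s² - 4.
The coefficient of s is 0.

0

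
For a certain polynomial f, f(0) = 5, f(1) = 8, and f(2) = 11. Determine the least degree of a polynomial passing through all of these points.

Forward differences of the values at t = 0, 1, 2:
  f  : 5  8  11
  Δ  : 3  3
  Δ^2: 0
The first differences are constant (3) and nonzero, while all higher differences vanish, so the minimal degree is 1.

1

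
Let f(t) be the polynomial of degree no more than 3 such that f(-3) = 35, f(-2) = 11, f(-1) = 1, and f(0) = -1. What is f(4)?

-49

Using the Lagrange interpolation formula with nodes -3, -2, -1, 0:
  L_0(t) = (t + 2)(t + 1)t / -6
  L_1(t) = (t + 3)(t + 1)t / 2
  L_2(t) = (t + 3)(t + 2)t / -2
  L_3(t) = (t + 3)(t + 2)(t + 1) / 6
Then f(t) = 35·L_0(t) + 11·L_1(t) + 1·L_2(t) - 1·L_3(t).
Expanding and collecting terms gives f(t) = -t^3 + t^2 - 1.
Evaluating at t = 4: f(4) = -49.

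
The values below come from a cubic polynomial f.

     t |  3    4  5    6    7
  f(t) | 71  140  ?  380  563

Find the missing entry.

241

On equispaced nodes a degree-3 polynomial has vanishing fourth forward difference, so
  f(3) - 4·f(4) + 6·f(5) - 4·f(6) + f(7) = 0.
Substituting the known values and solving for f(5):
  6·f(5) = 1446
  f(5) = 241.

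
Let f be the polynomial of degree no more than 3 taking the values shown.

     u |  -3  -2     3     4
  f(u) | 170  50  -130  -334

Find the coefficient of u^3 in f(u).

-6

Write f(u) = au^3 + bu^2 + cu + d. Substituting each data point gives a linear system:
  -27a + 9b - 3c + d = 170
  -8a + 4b - 2c + d = 50
  27a + 9b + 3c + d = -130
  64a + 16b + 4c + d = -334
Solving the system yields a = -6, b = 2, c = 4, d = 2.
So f(u) = -6u^3 + 2u^2 + 4u + 2.
The leading coefficient is -6.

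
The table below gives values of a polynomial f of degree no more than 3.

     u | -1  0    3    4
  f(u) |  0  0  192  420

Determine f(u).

f(u) = 5u^3 + 6u^2 + u

Write f(u) = au^3 + bu^2 + cu + d. Substituting each data point gives a linear system:
  -a + b - c + d = 0
  d = 0
  27a + 9b + 3c + d = 192
  64a + 16b + 4c + d = 420
Solving the system yields a = 5, b = 6, c = 1, d = 0.
So f(u) = 5u^3 + 6u^2 + u.
Check: f(3) = 192. ✓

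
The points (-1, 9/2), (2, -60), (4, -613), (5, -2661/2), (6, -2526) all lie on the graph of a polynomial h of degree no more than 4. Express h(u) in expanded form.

Using the Lagrange interpolation formula with nodes -1, 2, 4, 5, 6:
  L_0(u) = (u - 2)(u - 4)(u - 5)(u - 6) / 630
  L_1(u) = (u + 1)(u - 4)(u - 5)(u - 6) / -72
  L_2(u) = (u + 1)(u - 2)(u - 5)(u - 6) / 20
  L_3(u) = (u + 1)(u - 2)(u - 4)(u - 6) / -18
  L_4(u) = (u + 1)(u - 2)(u - 4)(u - 5) / 56
Then h(u) = 9/2·L_0(u) - 60·L_1(u) - 613·L_2(u) - 2661/2·L_3(u) - 2526·L_4(u).
Expanding and collecting terms gives h(u) = -u^4 - 6u^3 + 2u^2 - (1/2)u - 3.
Check: h(6) = -2526. ✓

h(u) = -u^4 - 6u^3 + 2u^2 - (1/2)u - 3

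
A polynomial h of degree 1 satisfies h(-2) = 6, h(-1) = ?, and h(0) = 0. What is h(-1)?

On equispaced nodes a degree-1 polynomial has vanishing second forward difference, so
  h(-2) - 2·h(-1) + h(0) = 0.
Substituting the known values and solving for h(-1):
  -2·h(-1) = -6
  h(-1) = 3.

3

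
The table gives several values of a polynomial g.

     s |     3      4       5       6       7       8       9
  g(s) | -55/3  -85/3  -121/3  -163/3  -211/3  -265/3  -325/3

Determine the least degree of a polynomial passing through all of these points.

Forward differences of the values at s = 3, 4, 5, 6, 7, 8, 9:
  g  : -55/3  -85/3  -121/3  -163/3  -211/3  -265/3  -325/3
  Δ  : -10  -12  -14  -16  -18  -20
  Δ^2: -2  -2  -2  -2  -2
  Δ^3: 0  0  0  0
  Δ^4: 0  0  0
  Δ^5: 0  0
  Δ^6: 0
The second differences are constant (-2) and nonzero, while all higher differences vanish, so the minimal degree is 2.

2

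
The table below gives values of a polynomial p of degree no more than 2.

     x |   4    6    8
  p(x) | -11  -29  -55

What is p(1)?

1

Using the Lagrange interpolation formula with nodes 4, 6, 8:
  L_0(x) = (x - 6)(x - 8) / 8
  L_1(x) = (x - 4)(x - 8) / -4
  L_2(x) = (x - 4)(x - 6) / 8
Then p(x) = -11·L_0(x) - 29·L_1(x) - 55·L_2(x).
Expanding and collecting terms gives p(x) = -x^2 + x + 1.
Evaluating at x = 1: p(1) = 1.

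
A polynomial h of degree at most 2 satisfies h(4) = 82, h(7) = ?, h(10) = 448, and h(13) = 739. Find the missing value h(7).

The 3 known points determine the degree-2 polynomial uniquely.
Write h(u) = au^2 + bu + c. Substituting each data point gives a linear system:
  16a + 4b + c = 82
  100a + 10b + c = 448
  169a + 13b + c = 739
Solving the system yields a = 4, b = 5, c = -2.
So h(u) = 4u^2 + 5u - 2.
Then h(7) = 229.

229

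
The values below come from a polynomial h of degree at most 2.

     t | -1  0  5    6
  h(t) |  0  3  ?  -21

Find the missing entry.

-12

The 3 known points determine the degree-2 polynomial uniquely.
Write h(t) = at^2 + bt + c. Substituting each data point gives a linear system:
  a - b + c = 0
  c = 3
  36a + 6b + c = -21
Solving the system yields a = -1, b = 2, c = 3.
So h(t) = -t^2 + 2t + 3.
Then h(5) = -12.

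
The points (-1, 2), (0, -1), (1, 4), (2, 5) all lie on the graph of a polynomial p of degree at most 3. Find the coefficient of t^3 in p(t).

-2

Write p(t) = at^3 + bt^2 + ct + d. Substituting each data point gives a linear system:
  -a + b - c + d = 2
  d = -1
  a + b + c + d = 4
  8a + 4b + 2c + d = 5
Solving the system yields a = -2, b = 4, c = 3, d = -1.
So p(t) = -2t^3 + 4t^2 + 3t - 1.
The leading coefficient is -2.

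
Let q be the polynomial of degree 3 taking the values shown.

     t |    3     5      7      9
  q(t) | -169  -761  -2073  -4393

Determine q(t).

Using the Lagrange interpolation formula with nodes 3, 5, 7, 9:
  L_0(t) = (t - 5)(t - 7)(t - 9) / -48
  L_1(t) = (t - 3)(t - 7)(t - 9) / 16
  L_2(t) = (t - 3)(t - 5)(t - 9) / -16
  L_3(t) = (t - 3)(t - 5)(t - 7) / 48
Then q(t) = -169·L_0(t) - 761·L_1(t) - 2073·L_2(t) - 4393·L_3(t).
Expanding and collecting terms gives q(t) = -6t^3 - 2t - 1.
Check: q(9) = -4393. ✓

q(t) = -6t^3 - 2t - 1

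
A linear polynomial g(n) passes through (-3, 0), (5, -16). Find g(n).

Using the Lagrange interpolation formula with nodes -3, 5:
  L_0(n) = (n - 5) / -8
  L_1(n) = (n + 3) / 8
Then g(n) = 0·L_0(n) - 16·L_1(n).
Expanding and collecting terms gives g(n) = -2n - 6.
Check: g(-3) = 0. ✓

g(n) = -2n - 6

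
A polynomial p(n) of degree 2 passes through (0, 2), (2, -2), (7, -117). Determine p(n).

Write p(n) = an^2 + bn + c. Substituting each data point gives a linear system:
  c = 2
  4a + 2b + c = -2
  49a + 7b + c = -117
Solving the system yields a = -3, b = 4, c = 2.
So p(n) = -3n^2 + 4n + 2.
Check: p(7) = -117. ✓

p(n) = -3n^2 + 4n + 2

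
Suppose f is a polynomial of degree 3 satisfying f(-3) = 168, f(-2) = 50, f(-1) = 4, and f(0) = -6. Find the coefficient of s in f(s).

-4

Write f(s) = as^3 + bs^2 + cs + d. Substituting each data point gives a linear system:
  -27a + 9b - 3c + d = 168
  -8a + 4b - 2c + d = 50
  -a + b - c + d = 4
  d = -6
Solving the system yields a = -6, b = 0, c = -4, d = -6.
So f(s) = -6s^3 - 4s - 6.
The coefficient of s is -4.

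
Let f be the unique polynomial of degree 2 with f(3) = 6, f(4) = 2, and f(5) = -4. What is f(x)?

f(x) = -x^2 + 3x + 6

Write f(x) = ax^2 + bx + c. Substituting each data point gives a linear system:
  9a + 3b + c = 6
  16a + 4b + c = 2
  25a + 5b + c = -4
Solving the system yields a = -1, b = 3, c = 6.
So f(x) = -x² + 3x + 6.
Check: f(3) = 6. ✓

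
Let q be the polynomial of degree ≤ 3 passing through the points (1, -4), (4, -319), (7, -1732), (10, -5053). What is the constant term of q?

-3

Write q(s) = as^3 + bs^2 + cs + d. Substituting each data point gives a linear system:
  a + b + c + d = -4
  64a + 16b + 4c + d = -319
  343a + 49b + 7c + d = -1732
  1000a + 100b + 10c + d = -5053
Solving the system yields a = -5, b = -1, c = 5, d = -3.
So q(s) = -5s^3 - s^2 + 5s - 3.
The constant term is -3.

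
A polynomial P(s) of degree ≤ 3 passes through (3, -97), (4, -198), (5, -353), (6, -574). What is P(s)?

P(s) = -2s^3 - 3s^2 - 6s + 2

Write P(s) = as^3 + bs^2 + cs + d. Substituting each data point gives a linear system:
  27a + 9b + 3c + d = -97
  64a + 16b + 4c + d = -198
  125a + 25b + 5c + d = -353
  216a + 36b + 6c + d = -574
Solving the system yields a = -2, b = -3, c = -6, d = 2.
So P(s) = -2s³ - 3s² - 6s + 2.
Check: P(5) = -353. ✓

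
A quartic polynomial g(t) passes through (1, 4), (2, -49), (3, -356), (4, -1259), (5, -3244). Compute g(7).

-13124

Using the Lagrange interpolation formula with nodes 1, 2, 3, 4, 5:
  L_0(t) = (t - 2)(t - 3)(t - 4)(t - 5) / 24
  L_1(t) = (t - 1)(t - 3)(t - 4)(t - 5) / -6
  L_2(t) = (t - 1)(t - 2)(t - 4)(t - 5) / 4
  L_3(t) = (t - 1)(t - 2)(t - 3)(t - 5) / -6
  L_4(t) = (t - 1)(t - 2)(t - 3)(t - 4) / 24
Then g(t) = 4·L_0(t) - 49·L_1(t) - 356·L_2(t) - 1259·L_3(t) - 3244·L_4(t).
Expanding and collecting terms gives g(t) = -6t⁴ + 3t³ + 5t² + t + 1.
Evaluating at t = 7: g(7) = -13124.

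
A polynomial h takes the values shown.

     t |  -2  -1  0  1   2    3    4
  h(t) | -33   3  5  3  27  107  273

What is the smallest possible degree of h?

Forward differences of the values at t = -2, -1, 0, 1, 2, 3, 4:
  h  : -33  3  5  3  27  107  273
  Δ  : 36  2  -2  24  80  166
  Δ^2: -34  -4  26  56  86
  Δ^3: 30  30  30  30
  Δ^4: 0  0  0
  Δ^5: 0  0
  Δ^6: 0
The third differences are constant (30) and nonzero, while all higher differences vanish, so the minimal degree is 3.

3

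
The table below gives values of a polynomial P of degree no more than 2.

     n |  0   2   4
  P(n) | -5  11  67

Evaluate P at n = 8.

Using the Lagrange interpolation formula with nodes 0, 2, 4:
  L_0(n) = (n - 2)(n - 4) / 8
  L_1(n) = n(n - 4) / -4
  L_2(n) = n(n - 2) / 8
Then P(n) = -5·L_0(n) + 11·L_1(n) + 67·L_2(n).
Expanding and collecting terms gives P(n) = 5n² - 2n - 5.
Evaluating at n = 8: P(8) = 299.

299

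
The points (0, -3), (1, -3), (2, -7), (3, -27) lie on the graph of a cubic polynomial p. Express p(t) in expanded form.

Using the Lagrange interpolation formula with nodes 0, 1, 2, 3:
  L_0(t) = (t - 1)(t - 2)(t - 3) / -6
  L_1(t) = t(t - 2)(t - 3) / 2
  L_2(t) = t(t - 1)(t - 3) / -2
  L_3(t) = t(t - 1)(t - 2) / 6
Then p(t) = -3·L_0(t) - 3·L_1(t) - 7·L_2(t) - 27·L_3(t).
Expanding and collecting terms gives p(t) = -2t^3 + 4t^2 - 2t - 3.
Check: p(1) = -3. ✓

p(t) = -2t^3 + 4t^2 - 2t - 3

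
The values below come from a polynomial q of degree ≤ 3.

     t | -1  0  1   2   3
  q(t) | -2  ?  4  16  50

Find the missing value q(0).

On equispaced nodes a degree-3 polynomial has vanishing fourth forward difference, so
  q(-1) - 4·q(0) + 6·q(1) - 4·q(2) + q(3) = 0.
Substituting the known values and solving for q(0):
  -4·q(0) = -8
  q(0) = 2.

2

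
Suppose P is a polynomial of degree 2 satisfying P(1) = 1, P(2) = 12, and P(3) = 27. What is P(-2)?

-8

Forward differences of the values at n = 1, 2, 3:
  P  : 1  12  27
  Δ  : 11  15
  Δ^2: 4
The second differences are constant, confirming degree 2.
Interpolating (Newton forward form) and evaluating at n = -2 gives P(-2) = -8.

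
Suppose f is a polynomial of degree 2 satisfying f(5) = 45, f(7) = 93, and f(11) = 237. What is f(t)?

f(t) = 2t^2 - 5

Write f(t) = at^2 + bt + c. Substituting each data point gives a linear system:
  25a + 5b + c = 45
  49a + 7b + c = 93
  121a + 11b + c = 237
Solving the system yields a = 2, b = 0, c = -5.
So f(t) = 2t^2 - 5.
Check: f(5) = 45. ✓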